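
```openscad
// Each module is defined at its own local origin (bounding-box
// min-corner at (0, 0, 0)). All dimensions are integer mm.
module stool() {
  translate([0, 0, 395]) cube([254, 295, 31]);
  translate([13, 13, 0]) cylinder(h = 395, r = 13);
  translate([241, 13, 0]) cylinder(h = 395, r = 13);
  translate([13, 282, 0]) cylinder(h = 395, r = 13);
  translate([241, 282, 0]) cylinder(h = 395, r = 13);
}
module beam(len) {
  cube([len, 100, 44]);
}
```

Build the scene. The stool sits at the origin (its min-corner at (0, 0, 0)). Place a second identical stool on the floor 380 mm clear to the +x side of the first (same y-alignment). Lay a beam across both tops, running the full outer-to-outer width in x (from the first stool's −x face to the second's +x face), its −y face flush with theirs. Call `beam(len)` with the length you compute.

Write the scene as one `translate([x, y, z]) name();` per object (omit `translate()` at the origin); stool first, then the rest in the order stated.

stool();
translate([634, 0, 0]) stool();
translate([0, 0, 426]) beam(888);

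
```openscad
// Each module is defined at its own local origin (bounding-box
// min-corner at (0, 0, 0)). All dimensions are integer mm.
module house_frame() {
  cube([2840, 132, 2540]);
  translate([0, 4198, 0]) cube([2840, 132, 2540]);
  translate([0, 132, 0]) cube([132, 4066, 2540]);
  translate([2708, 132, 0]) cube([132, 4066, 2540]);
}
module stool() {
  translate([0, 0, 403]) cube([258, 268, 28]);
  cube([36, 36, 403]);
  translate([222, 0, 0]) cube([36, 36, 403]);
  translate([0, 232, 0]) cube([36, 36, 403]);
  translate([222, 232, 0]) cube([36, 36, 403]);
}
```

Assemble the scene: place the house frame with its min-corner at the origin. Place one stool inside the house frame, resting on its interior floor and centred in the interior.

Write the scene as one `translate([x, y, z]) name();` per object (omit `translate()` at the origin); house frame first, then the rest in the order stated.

house_frame();
translate([1291, 2031, 0]) stool();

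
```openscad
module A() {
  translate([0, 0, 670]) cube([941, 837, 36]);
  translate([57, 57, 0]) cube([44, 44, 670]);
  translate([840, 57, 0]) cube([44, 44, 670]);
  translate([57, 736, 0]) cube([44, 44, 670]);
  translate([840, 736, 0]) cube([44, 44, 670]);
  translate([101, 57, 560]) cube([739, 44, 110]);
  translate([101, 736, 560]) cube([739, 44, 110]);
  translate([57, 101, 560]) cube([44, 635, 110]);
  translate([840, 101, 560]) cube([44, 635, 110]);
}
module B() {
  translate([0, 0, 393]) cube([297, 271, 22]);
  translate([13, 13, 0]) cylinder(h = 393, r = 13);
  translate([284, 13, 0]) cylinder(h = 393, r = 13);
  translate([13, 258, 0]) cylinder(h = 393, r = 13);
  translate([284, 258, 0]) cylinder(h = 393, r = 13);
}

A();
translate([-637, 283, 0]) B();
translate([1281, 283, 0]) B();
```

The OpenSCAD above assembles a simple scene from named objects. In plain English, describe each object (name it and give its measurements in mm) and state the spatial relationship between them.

A is a rectangular dining table. The top is 941×837×36 mm with its upper surface at z = 706 mm. It stands on four 44×44 mm square legs, each inset 57 mm from the nearest pair of top edges, running from the floor to the underside of the top. Four apron rails, 44 mm thick and 110 mm tall, run between adjacent legs with their top edges flush with the underside of the top and their outer faces flush with the legs' outer faces.

B is a simple wooden stool: a rectangular seat 297 mm (x) by 271 mm (y), 22 mm thick, top face at z = 415 mm, on four round legs, each 26 mm in diameter. The legs rest on z = 0, each leg's axis is inset half a diameter from the nearest pair of seat edges (so the leg's bounding box is flush with the corner).

Two stools sit around the table at the −x, +x sides.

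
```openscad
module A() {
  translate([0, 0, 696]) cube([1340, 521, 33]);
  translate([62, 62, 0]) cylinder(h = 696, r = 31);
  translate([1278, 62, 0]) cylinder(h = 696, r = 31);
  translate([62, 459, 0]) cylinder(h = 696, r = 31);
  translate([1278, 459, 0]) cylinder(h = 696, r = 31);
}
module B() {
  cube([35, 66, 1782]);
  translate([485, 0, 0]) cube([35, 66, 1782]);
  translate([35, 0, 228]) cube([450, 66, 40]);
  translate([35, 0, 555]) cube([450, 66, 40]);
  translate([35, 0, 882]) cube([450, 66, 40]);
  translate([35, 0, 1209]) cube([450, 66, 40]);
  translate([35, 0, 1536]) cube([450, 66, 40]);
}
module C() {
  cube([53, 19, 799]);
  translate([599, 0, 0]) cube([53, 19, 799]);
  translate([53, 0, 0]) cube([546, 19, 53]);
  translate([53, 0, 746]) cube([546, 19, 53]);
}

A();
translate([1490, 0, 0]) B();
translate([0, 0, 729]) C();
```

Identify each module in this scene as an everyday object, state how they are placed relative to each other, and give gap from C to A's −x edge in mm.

The picture frame's min-x is at 0; the table's min-x is 0; gap = 0 mm.

A is a table. B is a ladder. C is a picture frame. The ladder is on the floor beside the table on its +x side. The picture frame is on top of the table. The gap from the picture frame to the table's −x edge is 0 mm.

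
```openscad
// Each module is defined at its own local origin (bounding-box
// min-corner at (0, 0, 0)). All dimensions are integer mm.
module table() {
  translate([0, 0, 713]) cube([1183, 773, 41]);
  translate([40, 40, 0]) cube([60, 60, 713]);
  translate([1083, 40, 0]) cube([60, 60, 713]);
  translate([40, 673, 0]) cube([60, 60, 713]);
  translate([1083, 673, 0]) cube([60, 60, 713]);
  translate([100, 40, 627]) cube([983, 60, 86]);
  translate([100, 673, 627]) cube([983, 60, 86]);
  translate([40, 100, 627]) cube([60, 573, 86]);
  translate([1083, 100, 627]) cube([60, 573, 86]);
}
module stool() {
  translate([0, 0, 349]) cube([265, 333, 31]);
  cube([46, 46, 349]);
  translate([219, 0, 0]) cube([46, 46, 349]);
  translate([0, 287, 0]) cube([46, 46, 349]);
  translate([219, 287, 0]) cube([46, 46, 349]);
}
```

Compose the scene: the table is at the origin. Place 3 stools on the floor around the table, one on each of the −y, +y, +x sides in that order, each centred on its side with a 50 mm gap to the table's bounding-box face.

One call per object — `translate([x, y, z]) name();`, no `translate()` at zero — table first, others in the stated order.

table();
translate([459, -383, 0]) stool();
translate([459, 823, 0]) stool();
translate([1233, 220, 0]) stool();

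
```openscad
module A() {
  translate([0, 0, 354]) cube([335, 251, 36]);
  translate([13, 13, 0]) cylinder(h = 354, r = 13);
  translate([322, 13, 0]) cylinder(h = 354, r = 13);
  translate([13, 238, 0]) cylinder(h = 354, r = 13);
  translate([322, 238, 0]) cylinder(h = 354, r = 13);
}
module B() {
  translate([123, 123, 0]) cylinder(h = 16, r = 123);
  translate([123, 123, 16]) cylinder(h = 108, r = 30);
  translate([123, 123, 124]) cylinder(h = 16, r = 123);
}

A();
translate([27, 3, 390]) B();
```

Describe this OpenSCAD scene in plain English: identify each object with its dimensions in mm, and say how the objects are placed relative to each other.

A is a four-legged stool. The seat is 335×251 mm, 36 mm thick, top at z = 390 mm. It stands on four round legs, each 26 mm in diameter, from z = 0 to the seat underside, each leg's axis is inset half a diameter from the nearest pair of seat edges (so the leg's bounding box is flush with the corner).

B is a spool: two coaxial disc flanges of radius 123 mm and thickness 16 mm, joined by a core cylinder of radius 30 mm and height 108 mm. The lower flange rests on z = 0 and the three cylinders share a vertical axis.

The spool is on top of the stool.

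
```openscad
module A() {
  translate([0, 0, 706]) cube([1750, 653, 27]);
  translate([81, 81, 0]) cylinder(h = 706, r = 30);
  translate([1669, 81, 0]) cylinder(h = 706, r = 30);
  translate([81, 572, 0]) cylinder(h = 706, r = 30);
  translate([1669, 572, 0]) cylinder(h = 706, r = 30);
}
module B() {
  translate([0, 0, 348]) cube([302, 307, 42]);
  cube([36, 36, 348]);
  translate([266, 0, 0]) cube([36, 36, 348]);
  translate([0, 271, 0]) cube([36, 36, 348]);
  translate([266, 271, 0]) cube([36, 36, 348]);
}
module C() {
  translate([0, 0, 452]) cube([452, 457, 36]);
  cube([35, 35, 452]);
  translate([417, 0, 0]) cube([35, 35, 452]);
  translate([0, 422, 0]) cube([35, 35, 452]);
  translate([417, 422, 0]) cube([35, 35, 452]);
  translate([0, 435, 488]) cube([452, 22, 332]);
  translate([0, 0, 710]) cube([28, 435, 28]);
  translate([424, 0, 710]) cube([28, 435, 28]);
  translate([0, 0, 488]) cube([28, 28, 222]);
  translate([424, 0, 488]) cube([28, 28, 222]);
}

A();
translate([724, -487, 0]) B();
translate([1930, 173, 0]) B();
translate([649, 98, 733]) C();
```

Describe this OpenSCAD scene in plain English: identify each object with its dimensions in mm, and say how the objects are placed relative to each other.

A is a table: top 1750 mm (x) × 653 mm (y), 27 mm thick, upper face at z = 733 mm, on four round legs of 60 mm diameter, each leg's bounding box inset 51 mm from the nearest pair of top edges, running from z = 0 to the bottom of the top.

B is a four-legged stool. The seat is a 302×307×42 mm slab whose top surface is at z = 390 mm; four square legs, each 36×36 mm in cross-section, run from the floor (z = 0) to the underside of the seat, each flush with a corner of the seat.

C is a chair: 452×457 mm seat, 36 mm thick, top at z = 488 mm, on four 35 mm square corner legs flush with the seat edges. A 22 mm thick backrest slab spans the full seat width, extending 332 mm above the seat top, its back face flush with the seat's +y edge. Two armrests of 28×28 mm section run along each side from the seat's front edge to the front of the backrest, top faces 250 mm above the seat top and outer faces flush with the seat's x-edges; a 28×28 mm post under the front of each armrest stands on the seat at the front corner.

Two stools sit around the table at the −y, +x sides. The chair is on top of the table, centred.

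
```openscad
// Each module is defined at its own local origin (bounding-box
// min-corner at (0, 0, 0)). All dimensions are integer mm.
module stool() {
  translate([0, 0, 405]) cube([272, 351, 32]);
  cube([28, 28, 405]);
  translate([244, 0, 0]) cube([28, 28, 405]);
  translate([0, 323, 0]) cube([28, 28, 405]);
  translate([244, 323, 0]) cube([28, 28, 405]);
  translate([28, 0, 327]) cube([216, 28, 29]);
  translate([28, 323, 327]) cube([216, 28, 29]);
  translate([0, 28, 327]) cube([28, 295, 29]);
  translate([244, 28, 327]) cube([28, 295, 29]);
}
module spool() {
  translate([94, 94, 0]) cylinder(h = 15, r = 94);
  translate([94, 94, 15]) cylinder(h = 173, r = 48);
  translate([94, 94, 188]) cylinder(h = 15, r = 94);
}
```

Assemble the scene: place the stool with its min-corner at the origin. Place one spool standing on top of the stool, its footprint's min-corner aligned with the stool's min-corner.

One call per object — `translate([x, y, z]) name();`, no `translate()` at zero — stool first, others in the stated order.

stool();
translate([0, 0, 437]) spool();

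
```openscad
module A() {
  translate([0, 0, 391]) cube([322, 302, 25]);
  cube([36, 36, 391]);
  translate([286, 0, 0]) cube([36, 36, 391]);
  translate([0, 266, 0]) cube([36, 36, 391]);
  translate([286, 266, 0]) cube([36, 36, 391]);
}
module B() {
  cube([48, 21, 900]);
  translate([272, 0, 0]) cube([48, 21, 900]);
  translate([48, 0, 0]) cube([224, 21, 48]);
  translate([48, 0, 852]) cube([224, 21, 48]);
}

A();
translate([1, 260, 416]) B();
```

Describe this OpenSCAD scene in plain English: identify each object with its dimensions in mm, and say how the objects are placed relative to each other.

A is a four-legged stool. The seat is 322×302 mm, 25 mm thick, top at z = 416 mm. It stands on four square legs, each 36×36 mm in cross-section, from z = 0 to the seat underside, each flush with a corner of the seat.

B is a rectangular picture frame lying in the x–z plane (depth along y). The opening is 224 mm wide (x) by 804 mm tall (z), surrounded by a border 48 mm wide on all four sides. The frame is 21 mm deep and is made of two full-height vertical stiles with two horizontal rails fitted between them.

The picture frame is on top of the stool.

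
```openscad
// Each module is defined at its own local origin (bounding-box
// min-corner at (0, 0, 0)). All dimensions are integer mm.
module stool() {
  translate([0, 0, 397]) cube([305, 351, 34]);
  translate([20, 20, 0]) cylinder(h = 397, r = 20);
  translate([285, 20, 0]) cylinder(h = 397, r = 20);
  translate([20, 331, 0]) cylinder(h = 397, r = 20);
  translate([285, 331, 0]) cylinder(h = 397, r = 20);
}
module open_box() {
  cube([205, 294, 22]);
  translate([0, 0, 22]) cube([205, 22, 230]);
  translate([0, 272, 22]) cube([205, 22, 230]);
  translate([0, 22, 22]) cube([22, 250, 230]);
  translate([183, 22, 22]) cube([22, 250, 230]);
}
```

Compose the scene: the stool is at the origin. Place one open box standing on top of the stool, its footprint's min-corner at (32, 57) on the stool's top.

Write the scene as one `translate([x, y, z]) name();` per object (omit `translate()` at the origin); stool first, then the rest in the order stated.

stool();
translate([32, 57, 431]) open_box();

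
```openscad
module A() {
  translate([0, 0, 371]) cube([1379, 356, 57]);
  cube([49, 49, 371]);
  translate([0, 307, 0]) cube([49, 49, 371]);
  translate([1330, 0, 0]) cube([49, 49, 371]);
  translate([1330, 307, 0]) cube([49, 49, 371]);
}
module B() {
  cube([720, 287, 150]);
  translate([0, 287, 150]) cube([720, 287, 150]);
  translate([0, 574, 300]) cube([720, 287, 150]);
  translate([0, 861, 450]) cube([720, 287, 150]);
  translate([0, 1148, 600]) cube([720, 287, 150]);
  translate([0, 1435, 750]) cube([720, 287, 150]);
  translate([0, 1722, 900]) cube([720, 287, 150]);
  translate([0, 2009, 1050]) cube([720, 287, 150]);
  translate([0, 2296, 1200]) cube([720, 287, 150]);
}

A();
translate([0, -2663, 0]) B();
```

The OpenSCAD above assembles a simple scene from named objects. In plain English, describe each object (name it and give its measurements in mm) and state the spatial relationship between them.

A is a long wooden bench with a 1379 mm (x) × 356 mm (y) seat, 57 mm thick, its top surface 428 mm above the floor. Four 49 mm square legs at the seat corners, flush with the edges, run from z = 0 to the seat underside.

B is a run of 9 identical solid stair steps. Each tread is 720×287 mm and each step block is 150 mm high. Step 1 rests on the floor; step k is offset from step 1 by (k−1)×287 mm in y and (k−1)×150 mm in z.

The staircase is on the floor beside the bench on its −y side.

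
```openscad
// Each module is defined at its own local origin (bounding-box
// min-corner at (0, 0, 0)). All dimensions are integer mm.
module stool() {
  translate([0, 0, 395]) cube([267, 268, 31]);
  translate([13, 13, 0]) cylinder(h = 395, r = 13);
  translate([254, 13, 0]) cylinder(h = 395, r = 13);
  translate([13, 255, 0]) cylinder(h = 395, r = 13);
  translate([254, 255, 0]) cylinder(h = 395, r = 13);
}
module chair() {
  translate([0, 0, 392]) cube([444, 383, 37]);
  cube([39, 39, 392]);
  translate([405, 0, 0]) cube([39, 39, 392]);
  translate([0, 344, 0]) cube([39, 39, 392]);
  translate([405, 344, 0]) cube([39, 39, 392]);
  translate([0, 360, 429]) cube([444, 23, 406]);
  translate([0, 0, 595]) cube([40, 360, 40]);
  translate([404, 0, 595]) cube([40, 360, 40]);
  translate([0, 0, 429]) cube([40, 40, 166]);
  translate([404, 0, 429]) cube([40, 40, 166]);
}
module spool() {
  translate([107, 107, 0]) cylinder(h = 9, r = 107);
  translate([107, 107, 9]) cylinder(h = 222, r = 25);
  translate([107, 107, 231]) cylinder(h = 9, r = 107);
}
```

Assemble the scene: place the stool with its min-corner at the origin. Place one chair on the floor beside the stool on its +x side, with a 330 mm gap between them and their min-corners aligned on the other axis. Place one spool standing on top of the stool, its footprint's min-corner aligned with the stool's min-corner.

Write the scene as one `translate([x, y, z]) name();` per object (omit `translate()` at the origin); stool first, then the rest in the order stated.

stool();
translate([597, 0, 0]) chair();
translate([0, 0, 426]) spool();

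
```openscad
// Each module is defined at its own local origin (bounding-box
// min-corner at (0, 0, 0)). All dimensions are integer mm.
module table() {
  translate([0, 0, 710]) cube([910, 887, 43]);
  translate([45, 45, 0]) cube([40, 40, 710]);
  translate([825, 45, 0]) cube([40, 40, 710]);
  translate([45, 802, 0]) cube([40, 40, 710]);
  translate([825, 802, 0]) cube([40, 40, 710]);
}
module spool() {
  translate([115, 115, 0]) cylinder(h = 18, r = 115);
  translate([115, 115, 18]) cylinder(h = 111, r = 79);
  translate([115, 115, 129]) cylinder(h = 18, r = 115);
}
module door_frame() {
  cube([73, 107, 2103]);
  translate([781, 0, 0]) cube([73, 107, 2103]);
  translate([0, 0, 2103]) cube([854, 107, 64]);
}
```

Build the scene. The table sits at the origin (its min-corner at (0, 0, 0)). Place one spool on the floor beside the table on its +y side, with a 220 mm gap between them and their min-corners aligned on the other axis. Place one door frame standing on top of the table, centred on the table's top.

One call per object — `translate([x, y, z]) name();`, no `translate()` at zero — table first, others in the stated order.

table();
translate([0, 1107, 0]) spool();
translate([28, 390, 753]) door_frame();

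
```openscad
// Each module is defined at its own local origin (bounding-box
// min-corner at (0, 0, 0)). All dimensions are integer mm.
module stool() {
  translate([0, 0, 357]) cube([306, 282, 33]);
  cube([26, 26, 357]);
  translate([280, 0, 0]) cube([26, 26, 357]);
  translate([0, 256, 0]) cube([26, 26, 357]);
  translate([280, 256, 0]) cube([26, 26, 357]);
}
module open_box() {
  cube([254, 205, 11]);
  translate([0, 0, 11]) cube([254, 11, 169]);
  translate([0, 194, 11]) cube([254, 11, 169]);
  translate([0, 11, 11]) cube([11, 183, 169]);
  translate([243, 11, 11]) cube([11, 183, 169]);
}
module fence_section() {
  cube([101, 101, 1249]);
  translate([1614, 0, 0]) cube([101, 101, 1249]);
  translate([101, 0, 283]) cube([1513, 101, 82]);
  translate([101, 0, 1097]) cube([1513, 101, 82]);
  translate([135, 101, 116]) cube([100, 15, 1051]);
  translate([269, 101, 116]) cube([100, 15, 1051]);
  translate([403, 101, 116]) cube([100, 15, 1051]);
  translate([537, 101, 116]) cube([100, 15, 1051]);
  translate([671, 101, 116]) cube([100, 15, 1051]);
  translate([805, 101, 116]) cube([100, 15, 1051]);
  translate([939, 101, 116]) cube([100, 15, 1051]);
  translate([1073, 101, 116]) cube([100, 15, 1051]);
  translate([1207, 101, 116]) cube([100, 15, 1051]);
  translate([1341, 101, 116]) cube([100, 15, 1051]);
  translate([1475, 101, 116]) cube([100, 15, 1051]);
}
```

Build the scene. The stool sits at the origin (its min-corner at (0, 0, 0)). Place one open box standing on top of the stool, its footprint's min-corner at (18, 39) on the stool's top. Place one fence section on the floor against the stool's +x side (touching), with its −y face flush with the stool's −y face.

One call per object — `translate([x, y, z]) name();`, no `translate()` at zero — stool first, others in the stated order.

stool();
translate([18, 39, 390]) open_box();
translate([306, 0, 0]) fence_section();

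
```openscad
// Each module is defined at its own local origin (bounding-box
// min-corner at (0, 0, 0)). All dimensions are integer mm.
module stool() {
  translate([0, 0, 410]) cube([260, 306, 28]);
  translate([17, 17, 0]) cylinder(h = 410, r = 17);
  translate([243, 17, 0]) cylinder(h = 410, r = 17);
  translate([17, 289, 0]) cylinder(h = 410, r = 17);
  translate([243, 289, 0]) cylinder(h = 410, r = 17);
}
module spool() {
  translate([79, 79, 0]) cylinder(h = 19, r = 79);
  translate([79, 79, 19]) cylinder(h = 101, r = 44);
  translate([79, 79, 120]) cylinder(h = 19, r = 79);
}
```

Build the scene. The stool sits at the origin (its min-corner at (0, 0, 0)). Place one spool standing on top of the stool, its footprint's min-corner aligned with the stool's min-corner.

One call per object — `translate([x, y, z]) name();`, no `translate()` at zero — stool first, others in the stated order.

stool();
translate([0, 0, 438]) spool();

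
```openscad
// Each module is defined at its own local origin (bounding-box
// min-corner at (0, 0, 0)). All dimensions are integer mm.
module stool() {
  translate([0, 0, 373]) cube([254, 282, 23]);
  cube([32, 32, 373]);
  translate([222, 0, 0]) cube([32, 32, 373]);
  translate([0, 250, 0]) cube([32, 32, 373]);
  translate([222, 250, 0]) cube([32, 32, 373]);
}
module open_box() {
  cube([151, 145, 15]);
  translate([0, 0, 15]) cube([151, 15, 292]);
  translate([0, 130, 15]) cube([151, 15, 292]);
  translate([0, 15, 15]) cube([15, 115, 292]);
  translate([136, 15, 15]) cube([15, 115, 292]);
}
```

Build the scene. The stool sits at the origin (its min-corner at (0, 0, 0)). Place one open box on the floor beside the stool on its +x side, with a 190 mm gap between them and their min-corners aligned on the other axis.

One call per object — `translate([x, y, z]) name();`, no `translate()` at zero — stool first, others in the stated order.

stool();
translate([444, 0, 0]) open_box();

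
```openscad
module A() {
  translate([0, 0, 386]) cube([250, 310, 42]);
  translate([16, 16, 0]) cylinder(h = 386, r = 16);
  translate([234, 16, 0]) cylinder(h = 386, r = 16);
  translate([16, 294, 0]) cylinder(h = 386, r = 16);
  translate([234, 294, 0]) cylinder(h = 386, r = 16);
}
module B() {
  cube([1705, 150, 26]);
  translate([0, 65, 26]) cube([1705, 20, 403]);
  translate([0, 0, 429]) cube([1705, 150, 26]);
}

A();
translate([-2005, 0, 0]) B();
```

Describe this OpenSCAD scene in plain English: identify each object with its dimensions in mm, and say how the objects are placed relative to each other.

A is a four-legged stool. The seat is a 250×310×42 mm slab whose top surface is at z = 428 mm; four round legs, each 32 mm in diameter, run from the floor (z = 0) to the underside of the seat, each leg's axis is inset half a diameter from the nearest pair of seat edges (so the leg's bounding box is flush with the corner).

B is an I-beam lying along x, 1705 mm long. Overall section height 455 mm. Two flanges 150 mm wide (y) and 26 mm thick, one on the floor and one at the top; a web 20 mm thick runs between them, centred on the flange width.

The I-beam is on the floor beside the stool on its −x side.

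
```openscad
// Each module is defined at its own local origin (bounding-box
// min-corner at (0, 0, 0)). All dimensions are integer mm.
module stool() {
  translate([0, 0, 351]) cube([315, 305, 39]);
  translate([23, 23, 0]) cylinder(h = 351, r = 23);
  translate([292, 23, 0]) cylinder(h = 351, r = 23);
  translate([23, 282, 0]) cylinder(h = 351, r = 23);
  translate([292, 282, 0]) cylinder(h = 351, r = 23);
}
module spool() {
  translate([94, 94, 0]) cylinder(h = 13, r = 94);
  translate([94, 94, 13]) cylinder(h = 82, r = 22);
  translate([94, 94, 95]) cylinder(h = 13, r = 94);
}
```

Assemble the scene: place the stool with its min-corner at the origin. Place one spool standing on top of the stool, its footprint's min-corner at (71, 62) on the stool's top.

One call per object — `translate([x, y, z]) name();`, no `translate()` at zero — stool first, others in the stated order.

stool();
translate([71, 62, 390]) spool();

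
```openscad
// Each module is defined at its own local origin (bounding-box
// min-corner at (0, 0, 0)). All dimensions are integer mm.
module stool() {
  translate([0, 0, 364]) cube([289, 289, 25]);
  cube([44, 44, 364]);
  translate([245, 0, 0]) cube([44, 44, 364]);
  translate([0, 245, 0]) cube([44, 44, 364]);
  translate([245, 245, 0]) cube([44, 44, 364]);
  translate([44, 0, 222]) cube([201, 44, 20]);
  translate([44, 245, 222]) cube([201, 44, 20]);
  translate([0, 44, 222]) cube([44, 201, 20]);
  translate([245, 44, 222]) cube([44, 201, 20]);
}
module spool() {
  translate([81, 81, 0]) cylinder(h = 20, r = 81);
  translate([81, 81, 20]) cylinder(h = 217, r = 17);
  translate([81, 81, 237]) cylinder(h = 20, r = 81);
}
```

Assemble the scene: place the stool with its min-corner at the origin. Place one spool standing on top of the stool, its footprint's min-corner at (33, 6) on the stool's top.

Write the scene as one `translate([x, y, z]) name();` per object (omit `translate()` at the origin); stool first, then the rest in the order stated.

stool();
translate([33, 6, 389]) spool();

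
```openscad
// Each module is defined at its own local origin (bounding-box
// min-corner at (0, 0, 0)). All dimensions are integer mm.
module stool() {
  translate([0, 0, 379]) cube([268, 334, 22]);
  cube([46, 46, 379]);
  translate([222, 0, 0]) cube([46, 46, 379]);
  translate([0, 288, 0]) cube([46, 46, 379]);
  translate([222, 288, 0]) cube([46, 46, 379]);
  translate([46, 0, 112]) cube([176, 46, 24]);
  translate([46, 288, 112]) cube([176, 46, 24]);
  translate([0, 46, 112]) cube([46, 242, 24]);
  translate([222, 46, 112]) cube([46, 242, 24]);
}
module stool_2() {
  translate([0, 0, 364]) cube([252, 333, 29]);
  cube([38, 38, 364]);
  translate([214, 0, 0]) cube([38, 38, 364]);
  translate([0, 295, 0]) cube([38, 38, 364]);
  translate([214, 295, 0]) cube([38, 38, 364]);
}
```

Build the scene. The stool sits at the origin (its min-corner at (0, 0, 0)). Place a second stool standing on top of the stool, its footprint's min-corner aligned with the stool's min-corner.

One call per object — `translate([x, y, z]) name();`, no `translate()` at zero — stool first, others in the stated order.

stool();
translate([0, 0, 401]) stool_2();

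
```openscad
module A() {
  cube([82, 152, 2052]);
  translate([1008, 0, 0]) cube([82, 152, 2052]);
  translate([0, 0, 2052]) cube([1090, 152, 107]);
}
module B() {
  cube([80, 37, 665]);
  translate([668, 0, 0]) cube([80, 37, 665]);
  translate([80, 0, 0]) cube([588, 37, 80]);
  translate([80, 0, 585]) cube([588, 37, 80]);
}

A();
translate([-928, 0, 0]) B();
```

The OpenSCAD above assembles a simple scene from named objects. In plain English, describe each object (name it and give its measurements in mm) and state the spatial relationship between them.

A is a door frame. The clear opening is 926 mm wide and 2052 mm high. Two 82 mm wide jambs, 152 mm deep, stand either side of the opening from the floor to the top of the opening. A 107 mm thick head sits across the top of both jambs, spanning the full outside width of the frame.

B is a rectangular picture frame lying in the x–z plane (depth along y). The opening is 588 mm wide (x) by 505 mm tall (z), surrounded by a border 80 mm wide on all four sides. The frame is 37 mm deep and is made of two full-height vertical stiles with two horizontal rails fitted between them.

The picture frame is on the floor beside the door frame on its −x side.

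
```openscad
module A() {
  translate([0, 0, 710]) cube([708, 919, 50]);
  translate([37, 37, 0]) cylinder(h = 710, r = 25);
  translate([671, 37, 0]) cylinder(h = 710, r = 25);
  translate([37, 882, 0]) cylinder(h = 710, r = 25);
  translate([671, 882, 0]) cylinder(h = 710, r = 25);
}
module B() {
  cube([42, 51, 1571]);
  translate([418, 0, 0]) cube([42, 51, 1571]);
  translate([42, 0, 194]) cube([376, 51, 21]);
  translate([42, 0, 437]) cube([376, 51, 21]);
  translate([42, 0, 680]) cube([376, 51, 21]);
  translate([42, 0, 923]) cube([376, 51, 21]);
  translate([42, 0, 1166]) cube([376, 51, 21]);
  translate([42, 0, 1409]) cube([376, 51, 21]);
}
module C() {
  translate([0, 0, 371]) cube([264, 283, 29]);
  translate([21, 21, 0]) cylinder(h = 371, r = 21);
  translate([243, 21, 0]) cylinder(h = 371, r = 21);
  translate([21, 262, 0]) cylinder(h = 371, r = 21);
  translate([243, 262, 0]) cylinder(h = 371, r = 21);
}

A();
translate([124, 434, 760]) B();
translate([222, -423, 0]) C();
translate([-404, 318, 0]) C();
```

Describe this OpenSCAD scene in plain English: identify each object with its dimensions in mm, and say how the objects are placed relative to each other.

A is a table with a 708×919 mm rectangular top, 50 mm thick, top surface at z = 760 mm, supported by four round legs of 50 mm diameter, each leg's bounding box inset 12 mm from the nearest pair of top edges, running from the floor.

B is a straight ladder. Two 42×51 mm vertical rails, 1571 mm tall, stand 460 mm apart (outside-to-outside) with their front faces coplanar on the −y side. 6 rungs, each 51 mm deep and 21 mm tall, span between the inner faces of the rails, front faces flush with the rails. The lowest rung's underside is at z = 194 mm and rungs are spaced 243 mm apart (underside to underside).

C is a four-legged stool. The seat is a 264×283×29 mm slab whose top surface is at z = 400 mm; four round legs, each 42 mm in diameter, run from the floor (z = 0) to the underside of the seat, each leg's axis is inset half a diameter from the nearest pair of seat edges (so the leg's bounding box is flush with the corner).

The ladder is on top of the table, centred. Two stools sit around the table at the −y, −x sides.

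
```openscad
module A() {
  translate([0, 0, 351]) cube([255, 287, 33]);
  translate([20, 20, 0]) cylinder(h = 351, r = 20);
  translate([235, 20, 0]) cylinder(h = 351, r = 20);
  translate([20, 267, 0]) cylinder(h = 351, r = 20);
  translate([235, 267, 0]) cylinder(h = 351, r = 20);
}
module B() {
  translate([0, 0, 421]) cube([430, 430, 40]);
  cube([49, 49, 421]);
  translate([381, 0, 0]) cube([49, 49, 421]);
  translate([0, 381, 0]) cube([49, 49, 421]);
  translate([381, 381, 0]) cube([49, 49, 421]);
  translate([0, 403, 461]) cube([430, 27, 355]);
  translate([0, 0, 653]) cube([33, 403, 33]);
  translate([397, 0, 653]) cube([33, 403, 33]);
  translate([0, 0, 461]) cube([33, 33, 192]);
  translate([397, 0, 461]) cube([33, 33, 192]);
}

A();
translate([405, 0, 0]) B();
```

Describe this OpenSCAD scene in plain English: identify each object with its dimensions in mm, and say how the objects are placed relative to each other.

A is a four-legged stool. The seat is a 255×287×33 mm slab whose top surface is at z = 384 mm; four round legs, each 40 mm in diameter, run from the floor (z = 0) to the underside of the seat, each leg's axis is inset half a diameter from the nearest pair of seat edges (so the leg's bounding box is flush with the corner).

B is a chair. The seat is a 430×430×40 mm slab with its top at z = 461 mm, on four 49×49 mm corner legs (flush with the seat edges, standing on z = 0). A flat backrest 27 mm thick, 355 mm tall, spans the full seat width and rises from the seat top along its +y edge, rear face flush with the rear of the seat. Two armrests of 33×33 mm section run along each side from the seat's front edge to the front of the backrest, top faces 225 mm above the seat top and outer faces flush with the seat's x-edges; a 33×33 mm post under the front of each armrest stands on the seat at the front corner.

The chair is on the floor beside the stool on its +x side.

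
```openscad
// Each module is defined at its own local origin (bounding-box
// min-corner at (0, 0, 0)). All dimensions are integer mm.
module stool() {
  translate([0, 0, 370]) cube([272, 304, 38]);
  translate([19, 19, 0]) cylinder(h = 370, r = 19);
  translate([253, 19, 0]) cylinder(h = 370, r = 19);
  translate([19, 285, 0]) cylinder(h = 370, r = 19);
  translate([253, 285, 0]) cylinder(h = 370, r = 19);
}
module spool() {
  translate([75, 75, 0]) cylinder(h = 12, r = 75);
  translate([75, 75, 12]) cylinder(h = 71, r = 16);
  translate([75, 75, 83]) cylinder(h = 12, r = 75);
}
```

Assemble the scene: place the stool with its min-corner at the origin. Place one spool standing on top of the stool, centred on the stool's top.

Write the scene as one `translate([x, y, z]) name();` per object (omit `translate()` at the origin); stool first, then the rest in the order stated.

stool();
translate([61, 77, 408]) spool();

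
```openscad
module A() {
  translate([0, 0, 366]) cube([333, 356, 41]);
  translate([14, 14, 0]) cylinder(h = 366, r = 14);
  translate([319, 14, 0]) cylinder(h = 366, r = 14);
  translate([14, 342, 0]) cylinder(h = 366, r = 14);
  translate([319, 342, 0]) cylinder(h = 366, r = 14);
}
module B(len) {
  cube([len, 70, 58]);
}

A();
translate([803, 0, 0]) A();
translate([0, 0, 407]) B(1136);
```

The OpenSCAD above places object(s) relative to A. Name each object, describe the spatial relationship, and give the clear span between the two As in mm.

Second stool starts at x = 803; first ends at x = 333; clear span = 803 − 333 = 470 mm.

A is a stool. B is a beam. A beam spans the tops of two stools. The clear span between the two stools is 470 mm.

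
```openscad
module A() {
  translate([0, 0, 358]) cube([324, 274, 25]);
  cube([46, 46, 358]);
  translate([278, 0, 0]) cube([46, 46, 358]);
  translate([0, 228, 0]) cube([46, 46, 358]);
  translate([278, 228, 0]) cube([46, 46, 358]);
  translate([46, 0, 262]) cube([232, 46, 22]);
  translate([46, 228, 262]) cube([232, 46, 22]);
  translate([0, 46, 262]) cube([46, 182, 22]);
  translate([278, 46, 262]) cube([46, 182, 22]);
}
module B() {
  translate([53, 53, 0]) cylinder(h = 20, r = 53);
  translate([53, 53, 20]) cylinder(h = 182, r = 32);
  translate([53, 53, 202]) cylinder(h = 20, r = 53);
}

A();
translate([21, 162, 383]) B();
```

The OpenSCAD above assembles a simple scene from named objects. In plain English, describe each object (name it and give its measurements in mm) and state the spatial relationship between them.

A is a four-legged stool. The seat is 324×274 mm, 25 mm thick, top at z = 383 mm. It stands on four square legs, each 46×46 mm in cross-section, from z = 0 to the seat underside, each flush with a corner of the seat. Four stretchers, 46 mm wide and 22 mm tall, connect adjacent legs with their undersides at z = 262 mm, each running between the inner faces of the legs it joins and aligned with the legs' outer faces on the other axis.

B is a spool: two coaxial disc flanges of radius 53 mm and thickness 20 mm, joined by a core cylinder of radius 32 mm and height 182 mm. The lower flange rests on z = 0 and the three cylinders share a vertical axis.

The spool is on top of the stool.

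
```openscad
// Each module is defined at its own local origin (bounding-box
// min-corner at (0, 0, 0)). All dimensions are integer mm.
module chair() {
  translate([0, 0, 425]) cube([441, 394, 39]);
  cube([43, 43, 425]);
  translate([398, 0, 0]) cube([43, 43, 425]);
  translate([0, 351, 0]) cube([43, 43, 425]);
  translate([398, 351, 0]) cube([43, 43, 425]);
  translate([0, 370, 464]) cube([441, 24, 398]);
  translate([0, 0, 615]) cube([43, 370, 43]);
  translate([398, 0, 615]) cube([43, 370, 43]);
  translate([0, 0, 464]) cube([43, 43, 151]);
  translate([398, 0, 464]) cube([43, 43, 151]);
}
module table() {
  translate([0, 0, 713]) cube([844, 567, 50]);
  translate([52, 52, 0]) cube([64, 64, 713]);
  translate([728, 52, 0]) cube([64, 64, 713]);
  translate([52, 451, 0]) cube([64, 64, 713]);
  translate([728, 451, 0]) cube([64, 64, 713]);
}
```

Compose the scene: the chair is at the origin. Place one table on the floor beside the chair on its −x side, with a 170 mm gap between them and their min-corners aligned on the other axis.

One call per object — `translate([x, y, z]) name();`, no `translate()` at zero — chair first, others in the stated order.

chair();
translate([-1014, 0, 0]) table();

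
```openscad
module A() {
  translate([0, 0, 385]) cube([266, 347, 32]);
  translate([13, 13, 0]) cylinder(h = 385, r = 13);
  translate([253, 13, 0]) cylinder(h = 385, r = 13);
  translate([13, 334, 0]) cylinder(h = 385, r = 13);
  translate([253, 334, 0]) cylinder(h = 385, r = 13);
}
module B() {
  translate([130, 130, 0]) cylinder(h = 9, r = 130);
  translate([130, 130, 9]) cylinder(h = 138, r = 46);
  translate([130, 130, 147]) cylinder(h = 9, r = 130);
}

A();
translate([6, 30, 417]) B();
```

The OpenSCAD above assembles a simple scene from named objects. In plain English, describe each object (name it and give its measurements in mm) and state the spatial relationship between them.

A is a four-legged stool. The seat is 266×347 mm, 32 mm thick, top at z = 417 mm. It stands on four round legs, each 26 mm in diameter, from z = 0 to the seat underside, each leg's axis is inset half a diameter from the nearest pair of seat edges (so the leg's bounding box is flush with the corner).

B is a spool: two coaxial disc flanges of radius 130 mm and thickness 9 mm, joined by a core cylinder of radius 46 mm and height 138 mm. The lower flange rests on z = 0 and the three cylinders share a vertical axis.

The spool is on top of the stool.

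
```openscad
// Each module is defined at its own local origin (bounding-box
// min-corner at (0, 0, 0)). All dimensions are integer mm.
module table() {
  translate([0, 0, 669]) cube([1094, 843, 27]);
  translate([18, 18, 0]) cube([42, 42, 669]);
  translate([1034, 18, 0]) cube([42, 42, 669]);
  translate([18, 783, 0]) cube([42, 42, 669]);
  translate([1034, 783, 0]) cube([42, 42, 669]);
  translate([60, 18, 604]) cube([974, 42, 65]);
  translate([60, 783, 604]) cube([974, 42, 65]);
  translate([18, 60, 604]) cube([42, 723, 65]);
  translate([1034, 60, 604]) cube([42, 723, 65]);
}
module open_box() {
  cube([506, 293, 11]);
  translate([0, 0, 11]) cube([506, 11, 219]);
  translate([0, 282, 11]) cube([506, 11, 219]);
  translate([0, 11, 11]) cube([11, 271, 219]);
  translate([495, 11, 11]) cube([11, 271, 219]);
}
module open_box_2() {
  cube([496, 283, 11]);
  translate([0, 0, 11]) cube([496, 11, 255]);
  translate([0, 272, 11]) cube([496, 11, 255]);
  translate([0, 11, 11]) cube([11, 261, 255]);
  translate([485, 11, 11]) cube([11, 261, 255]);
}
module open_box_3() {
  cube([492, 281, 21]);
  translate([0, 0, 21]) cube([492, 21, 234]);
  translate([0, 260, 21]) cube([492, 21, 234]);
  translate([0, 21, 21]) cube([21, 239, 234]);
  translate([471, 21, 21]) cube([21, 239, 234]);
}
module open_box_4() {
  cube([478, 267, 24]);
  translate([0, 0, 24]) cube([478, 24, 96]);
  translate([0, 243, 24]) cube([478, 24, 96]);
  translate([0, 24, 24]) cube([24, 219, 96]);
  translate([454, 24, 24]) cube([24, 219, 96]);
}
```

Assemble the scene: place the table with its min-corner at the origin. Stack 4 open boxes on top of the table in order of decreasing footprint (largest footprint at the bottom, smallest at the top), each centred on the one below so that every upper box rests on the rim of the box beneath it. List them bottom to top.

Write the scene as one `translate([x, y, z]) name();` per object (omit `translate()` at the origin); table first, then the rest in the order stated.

table();
translate([294, 275, 696]) open_box();
translate([299, 280, 926]) open_box_2();
translate([301, 281, 1192]) open_box_3();
translate([308, 288, 1447]) open_box_4();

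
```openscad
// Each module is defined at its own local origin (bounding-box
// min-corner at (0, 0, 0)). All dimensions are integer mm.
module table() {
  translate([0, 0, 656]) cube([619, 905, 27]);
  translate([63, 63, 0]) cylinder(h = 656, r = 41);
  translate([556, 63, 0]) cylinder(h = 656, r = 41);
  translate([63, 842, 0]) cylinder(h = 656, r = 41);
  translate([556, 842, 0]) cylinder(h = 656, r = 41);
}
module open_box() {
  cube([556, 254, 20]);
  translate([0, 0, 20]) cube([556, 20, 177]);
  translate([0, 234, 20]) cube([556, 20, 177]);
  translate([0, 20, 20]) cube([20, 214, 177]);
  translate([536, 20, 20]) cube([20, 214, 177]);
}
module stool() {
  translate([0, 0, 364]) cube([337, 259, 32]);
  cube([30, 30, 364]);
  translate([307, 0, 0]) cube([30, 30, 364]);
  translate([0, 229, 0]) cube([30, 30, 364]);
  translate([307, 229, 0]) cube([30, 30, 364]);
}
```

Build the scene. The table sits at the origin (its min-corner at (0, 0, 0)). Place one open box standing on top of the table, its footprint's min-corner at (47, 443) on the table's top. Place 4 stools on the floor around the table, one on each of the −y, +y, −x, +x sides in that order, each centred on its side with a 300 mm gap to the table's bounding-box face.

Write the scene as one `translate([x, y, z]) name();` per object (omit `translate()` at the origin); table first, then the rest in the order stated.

table();
translate([47, 443, 683]) open_box();
translate([141, -559, 0]) stool();
translate([141, 1205, 0]) stool();
translate([-637, 323, 0]) stool();
translate([919, 323, 0]) stool();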